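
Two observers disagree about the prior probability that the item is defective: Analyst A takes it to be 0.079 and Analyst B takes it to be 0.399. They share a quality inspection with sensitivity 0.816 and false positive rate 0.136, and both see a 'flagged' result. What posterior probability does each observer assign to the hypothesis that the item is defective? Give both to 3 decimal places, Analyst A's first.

Analyst A: 0.340; Analyst B: 0.799

The likelihood ratio for a 'flagged' result is 0.816/0.136 = 6.0000.
Analyst A: prior odds 0.079/0.921 = 0.085776; posterior odds 0.51466; posterior probability 0.340.
Analyst B: prior odds 0.399/0.601 = 0.66389; posterior odds 3.9834; posterior probability 0.799.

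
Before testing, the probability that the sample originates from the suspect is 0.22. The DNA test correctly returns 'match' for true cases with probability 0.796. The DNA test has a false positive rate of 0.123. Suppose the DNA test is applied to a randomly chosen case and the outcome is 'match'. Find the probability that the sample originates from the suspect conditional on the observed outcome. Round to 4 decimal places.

Write H for 'the sample originates from the suspect'. Prior odds H:¬H = 0.22/0.78 = 0.28205. For the 'match' outcome, the likelihood ratio is 0.796/0.123 = 6.4715.
Posterior odds = 0.28205 × 6.4715 = 1.8253, so P(H|E) = 1.8253/(1+1.8253) = 0.6461.

P(H | E) ≈ 0.6461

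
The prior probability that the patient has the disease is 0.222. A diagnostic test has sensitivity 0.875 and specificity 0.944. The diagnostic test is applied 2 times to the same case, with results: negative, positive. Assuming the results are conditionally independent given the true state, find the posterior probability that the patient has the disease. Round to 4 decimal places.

With H the event that the patient has the disease, the joint likelihood of the observed sequence is P(data|H) = 0.125·0.875 = 0.10938 and P(data|¬H) = 0.944·0.056 = 0.052864.
Bayes: P(H|data) = 0.222·0.10938 / (0.222·0.10938 + 0.778·0.052864) = 0.024281/0.065409 = 0.3712.

Posterior P(H) ≈ 0.3712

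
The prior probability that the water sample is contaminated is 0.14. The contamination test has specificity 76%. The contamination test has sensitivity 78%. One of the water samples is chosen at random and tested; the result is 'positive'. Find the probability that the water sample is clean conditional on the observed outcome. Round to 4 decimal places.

Let H be the event that the water sample is contaminated. P(H) = 0.14, so P(¬H) = 0.86. With E the 'positive' result, P(E|H) = 0.78 and P(E|¬H) = 0.24.
P(E) = 0.78·0.14 + 0.24·0.86 = 0.10920 + 0.20640 = 0.31560.
By Bayes' theorem, P(H|E) = 0.10920 / 0.31560 = 0.3460. Hence P(¬H|E) = 1 − 0.3460 = 0.6540.

P(¬H | E) ≈ 0.6540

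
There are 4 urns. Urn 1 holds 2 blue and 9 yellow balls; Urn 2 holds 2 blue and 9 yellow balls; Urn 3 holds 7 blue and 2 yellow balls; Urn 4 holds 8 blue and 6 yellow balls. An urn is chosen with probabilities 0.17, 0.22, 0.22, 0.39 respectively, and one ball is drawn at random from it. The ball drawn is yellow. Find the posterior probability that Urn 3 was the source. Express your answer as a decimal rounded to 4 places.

P(yellow|Urn 1) = 0.8182; P(yellow|Urn 2) = 0.8182; P(yellow|Urn 3) = 0.2222; P(yellow|Urn 4) = 0.4286.
Prior × likelihood for each source: 0.17·0.8182=0.1391, 0.22·0.8182=0.1800, 0.22·0.2222=0.04889, 0.39·0.4286=0.1671. Summing gives P(yellow) = 0.53512.
P(Urn 3 | yellow) = 0.04889 / 0.53512 = 0.0914.

Posterior probability ≈ 0.0914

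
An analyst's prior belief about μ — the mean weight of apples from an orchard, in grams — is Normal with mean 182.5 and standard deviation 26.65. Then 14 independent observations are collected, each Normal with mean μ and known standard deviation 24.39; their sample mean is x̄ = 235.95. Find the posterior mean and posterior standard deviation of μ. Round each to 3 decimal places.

With known σ, the Normal prior is conjugate. Weight on the data is w = (n/σ²)/(n/σ² + 1/τ₀²) = 0.0235345/(0.0235345+0.00140801) = 0.94355.
Posterior mean = w·x̄ + (1−w)·μ₀ = 0.94355·235.95 + 0.056450·182.5 = 232.933. Posterior variance = 1/(0.0235345+0.00140801) = 40.0922, so SD = 6.332.

Posterior mean ≈ 232.933; posterior SD ≈ 6.332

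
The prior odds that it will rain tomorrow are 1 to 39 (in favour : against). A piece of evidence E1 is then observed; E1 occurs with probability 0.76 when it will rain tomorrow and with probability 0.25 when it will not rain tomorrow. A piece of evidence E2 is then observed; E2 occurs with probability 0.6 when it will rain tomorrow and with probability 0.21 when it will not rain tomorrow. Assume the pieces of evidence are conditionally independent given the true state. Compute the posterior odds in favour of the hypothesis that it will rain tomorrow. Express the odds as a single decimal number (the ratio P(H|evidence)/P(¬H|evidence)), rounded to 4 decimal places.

Posterior odds ≈ 0.2227

Prior odds = 1/39 = 0.025641.
Likelihood ratio for E1 = 0.76/0.25 = 3.0400.
Likelihood ratio for E2 = 0.6/0.21 = 2.8571.
Posterior odds = prior odds × LR₁ × LR₂ = 0.22271.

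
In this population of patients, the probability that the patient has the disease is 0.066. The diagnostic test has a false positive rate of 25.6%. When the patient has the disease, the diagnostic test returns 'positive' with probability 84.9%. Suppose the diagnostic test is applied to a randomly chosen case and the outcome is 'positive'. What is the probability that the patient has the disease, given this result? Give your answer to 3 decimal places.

Let H be the event that the patient has the disease. P(H) = 0.066, so P(¬H) = 0.934. With E the 'positive' result, P(E|H) = 0.849 and P(E|¬H) = 0.256.
P(E) = 0.849·0.066 + 0.256·0.934 = 0.056034 + 0.23910 = 0.29514.
By Bayes' theorem, P(H|E) = 0.056034 / 0.29514 = 0.190.

P(H | E) ≈ 0.190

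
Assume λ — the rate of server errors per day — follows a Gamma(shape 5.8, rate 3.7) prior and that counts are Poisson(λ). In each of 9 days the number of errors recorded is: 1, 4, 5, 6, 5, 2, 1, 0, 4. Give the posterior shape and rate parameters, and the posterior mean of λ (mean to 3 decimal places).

Total count ∑xᵢ = 28 over n = 9 days.
Gamma is conjugate to the Poisson likelihood: posterior is Gamma(shape = 5.8+28 = 33.8, rate = 3.7+9 = 12.7).
E[λ | data] = 33.8/12.7 = 2.661.

Posterior: Gamma(shape=33.8, rate=12.7); mean ≈ 2.661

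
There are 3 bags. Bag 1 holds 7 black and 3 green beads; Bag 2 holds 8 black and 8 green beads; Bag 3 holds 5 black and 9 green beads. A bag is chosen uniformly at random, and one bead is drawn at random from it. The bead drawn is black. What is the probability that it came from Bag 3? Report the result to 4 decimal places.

Posterior probability ≈ 0.2294

Tabulate prior·likelihood by source: [1] prior 0.333333, lik 0.7, product 0.2333; [2] prior 0.333333, lik 0.5, product 0.1667; [3] prior 0.333333, lik 0.3571, product 0.1190.
Normalizing constant = 0.51905; the posterior for Bag 3 is its product over the sum, 0.1190/0.51905 = 0.2294.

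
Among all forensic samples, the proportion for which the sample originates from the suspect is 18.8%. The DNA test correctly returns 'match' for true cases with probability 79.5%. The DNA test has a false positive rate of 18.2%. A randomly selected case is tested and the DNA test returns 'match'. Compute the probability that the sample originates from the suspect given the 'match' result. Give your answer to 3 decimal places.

P(H | E) ≈ 0.503

Write H for 'the sample originates from the suspect'. Prior odds H:¬H = 0.188/0.812 = 0.23153. For the 'match' outcome, the likelihood ratio is 0.795/0.182 = 4.3681.
Posterior odds = 0.23153 × 4.3681 = 1.0113, so P(H|E) = 1.0113/(1+1.0113) = 0.503.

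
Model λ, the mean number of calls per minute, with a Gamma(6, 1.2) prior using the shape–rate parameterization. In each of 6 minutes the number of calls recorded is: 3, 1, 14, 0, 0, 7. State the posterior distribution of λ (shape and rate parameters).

The Poisson likelihood adds the total count to the shape and the number of exposure periods to the rate. Here ∑xᵢ = 25 and n = 6, so shape 6→31 and rate 1.2→7.2.

Posterior: Gamma(shape=31, rate=7.2)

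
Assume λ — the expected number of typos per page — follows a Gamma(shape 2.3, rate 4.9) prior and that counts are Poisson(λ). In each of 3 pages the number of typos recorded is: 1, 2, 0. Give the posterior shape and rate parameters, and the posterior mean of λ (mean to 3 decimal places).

Total count ∑xᵢ = 3 over n = 3 pages.
Gamma is conjugate to the Poisson likelihood: posterior is Gamma(shape = 2.3+3 = 5.3, rate = 4.9+3 = 7.9).
E[λ | data] = 5.3/7.9 = 0.671.

Posterior: Gamma(shape=5.3, rate=7.9); mean ≈ 0.671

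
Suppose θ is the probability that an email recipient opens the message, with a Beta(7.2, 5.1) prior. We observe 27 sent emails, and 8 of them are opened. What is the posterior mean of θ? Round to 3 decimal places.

Posterior mean ≈ 0.387

The binomial likelihood is conjugate to the Beta prior: with 8 successes and 19 failures, the posterior is Beta(7.2+8, 5.1+19) = Beta(15.2, 24.1).
E[θ | data] = 15.2/(15.2+24.1) = 0.387.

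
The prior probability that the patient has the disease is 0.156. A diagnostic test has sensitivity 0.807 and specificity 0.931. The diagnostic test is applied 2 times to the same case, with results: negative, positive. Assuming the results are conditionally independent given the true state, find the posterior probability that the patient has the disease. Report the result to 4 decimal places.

With H the event that the patient has the disease, the joint likelihood of the observed sequence is P(data|H) = 0.193·0.807 = 0.15575 and P(data|¬H) = 0.931·0.069 = 0.064239.
Bayes: P(H|data) = 0.156·0.15575 / (0.156·0.15575 + 0.844·0.064239) = 0.024297/0.078515 = 0.3095.

Posterior P(H) ≈ 0.3095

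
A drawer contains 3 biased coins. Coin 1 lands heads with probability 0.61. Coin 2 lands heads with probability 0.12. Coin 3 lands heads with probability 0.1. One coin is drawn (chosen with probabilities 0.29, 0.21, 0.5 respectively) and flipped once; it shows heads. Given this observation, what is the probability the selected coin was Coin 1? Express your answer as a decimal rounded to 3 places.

Posterior probability ≈ 0.702

P(heads|C1) = 0.61; P(heads|C2) = 0.12; P(heads|C3) = 0.1.
Prior × likelihood for each source: 0.29·0.61=0.1769, 0.21·0.12=0.02520, 0.5·0.1=0.05000. Summing gives P(heads) = 0.25210.
P(Coin 1 | heads) = 0.1769 / 0.25210 = 0.702.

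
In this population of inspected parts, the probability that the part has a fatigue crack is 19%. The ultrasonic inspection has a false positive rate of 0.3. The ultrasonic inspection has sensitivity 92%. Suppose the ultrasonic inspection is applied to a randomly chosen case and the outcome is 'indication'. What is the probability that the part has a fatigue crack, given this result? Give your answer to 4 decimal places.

Let H be the event that the part has a fatigue crack. P(H) = 0.19, so P(¬H) = 0.81. With E the 'indication' result, P(E|H) = 0.92 and P(E|¬H) = 0.3.
P(E) = 0.92·0.19 + 0.3·0.81 = 0.17480 + 0.24300 = 0.41780.
By Bayes' theorem, P(H|E) = 0.17480 / 0.41780 = 0.4184.

P(H | E) ≈ 0.4184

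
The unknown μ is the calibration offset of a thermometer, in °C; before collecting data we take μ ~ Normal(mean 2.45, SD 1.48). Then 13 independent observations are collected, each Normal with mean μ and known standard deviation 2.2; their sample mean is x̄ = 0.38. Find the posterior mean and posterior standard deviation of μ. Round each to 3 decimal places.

Posterior mean ≈ 0.681; posterior SD ≈ 0.564

With known σ, the Normal prior is conjugate. Weight on the data is w = (n/σ²)/(n/σ² + 1/τ₀²) = 2.68595/(2.68595+0.456538) = 0.85472.
Posterior mean = w·x̄ + (1−w)·μ₀ = 0.85472·0.38 + 0.14528·2.45 = 0.681. Posterior variance = 1/(2.68595+0.456538) = 0.318219, so SD = 0.564.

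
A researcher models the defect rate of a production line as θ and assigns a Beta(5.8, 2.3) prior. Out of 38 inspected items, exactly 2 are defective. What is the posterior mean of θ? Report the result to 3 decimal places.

Observing 2 successes and 36 failures updates Beta(5.8, 2.3) by adding the success and failure counts to the two shape parameters: α = 5.8+2 = 7.8, β = 2.3+36 = 38.3.
Posterior mean = α/(α+β) = 7.8/46.1 = 0.169.

Posterior mean ≈ 0.169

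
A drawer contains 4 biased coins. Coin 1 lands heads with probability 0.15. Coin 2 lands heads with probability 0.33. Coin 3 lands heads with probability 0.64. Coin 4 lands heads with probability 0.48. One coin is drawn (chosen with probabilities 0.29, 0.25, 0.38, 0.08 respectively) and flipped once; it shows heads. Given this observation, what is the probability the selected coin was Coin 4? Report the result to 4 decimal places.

Posterior probability ≈ 0.0942

Tabulate prior·likelihood by source: [1] prior 0.29, lik 0.15, product 0.04350; [2] prior 0.25, lik 0.33, product 0.08250; [3] prior 0.38, lik 0.64, product 0.2432; [4] prior 0.08, lik 0.48, product 0.03840.
Normalizing constant = 0.40760; the posterior for Coin 4 is its product over the sum, 0.03840/0.40760 = 0.0942.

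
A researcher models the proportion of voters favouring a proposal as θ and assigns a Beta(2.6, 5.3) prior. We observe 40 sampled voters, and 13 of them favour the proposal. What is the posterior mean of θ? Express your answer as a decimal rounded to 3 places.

Posterior mean ≈ 0.326

The binomial likelihood is conjugate to the Beta prior: with 13 successes and 27 failures, the posterior is Beta(2.6+13, 5.3+27) = Beta(15.6, 32.3).
E[θ | data] = 15.6/(15.6+32.3) = 0.326.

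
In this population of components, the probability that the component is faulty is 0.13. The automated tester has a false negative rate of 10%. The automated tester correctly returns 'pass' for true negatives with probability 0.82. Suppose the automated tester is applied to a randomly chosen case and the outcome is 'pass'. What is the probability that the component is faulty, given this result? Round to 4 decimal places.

Let H be the event that the component is faulty. P(H) = 0.13, so P(¬H) = 0.87. With E the 'pass' result, P(E|H) = 0.1 and P(E|¬H) = 0.82.
P(E) = 0.1·0.13 + 0.82·0.87 = 0.013000 + 0.71340 = 0.72640.
By Bayes' theorem, P(H|E) = 0.013000 / 0.72640 = 0.0179.

P(H | E) ≈ 0.0179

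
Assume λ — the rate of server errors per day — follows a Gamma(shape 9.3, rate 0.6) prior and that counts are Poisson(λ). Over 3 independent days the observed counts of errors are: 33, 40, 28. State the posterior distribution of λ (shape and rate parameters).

Posterior: Gamma(shape=110.3, rate=3.6)

The Poisson likelihood adds the total count to the shape and the number of exposure periods to the rate. Here ∑xᵢ = 101 and n = 3, so shape 9.3→110.3 and rate 0.6→3.6.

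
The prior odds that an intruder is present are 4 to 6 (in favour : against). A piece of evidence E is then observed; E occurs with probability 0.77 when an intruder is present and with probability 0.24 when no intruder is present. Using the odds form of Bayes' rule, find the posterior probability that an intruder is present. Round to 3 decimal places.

Posterior probability ≈ 0.681

Prior odds = 4/6 = 0.66667.
Likelihood ratio for E = 0.77/0.24 = 3.2083.
Posterior odds = prior odds × LR = 2.1389.
Posterior probability = odds/(1+odds) = 2.1389/3.1389 = 0.681.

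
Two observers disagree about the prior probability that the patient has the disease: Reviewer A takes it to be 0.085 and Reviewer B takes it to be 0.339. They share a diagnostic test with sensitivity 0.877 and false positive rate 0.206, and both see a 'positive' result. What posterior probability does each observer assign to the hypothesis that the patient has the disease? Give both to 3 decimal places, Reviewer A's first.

Reviewer A: 0.283; Reviewer B: 0.686

P('+'|H) = 0.877, P('+'|¬H) = 0.206.
Reviewer A: numerator 0.877·0.085 = 0.074545; evidence = 0.074545+0.206·0.915 = 0.26304; posterior = 0.283.
Reviewer B: numerator 0.877·0.339 = 0.29730; evidence = 0.29730+0.206·0.661 = 0.43347; posterior = 0.686.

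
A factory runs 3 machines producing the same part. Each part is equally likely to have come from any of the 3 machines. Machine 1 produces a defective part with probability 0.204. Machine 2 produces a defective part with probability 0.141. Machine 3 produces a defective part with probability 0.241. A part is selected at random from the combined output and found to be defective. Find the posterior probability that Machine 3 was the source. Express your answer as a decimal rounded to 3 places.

Posterior probability ≈ 0.411

Tabulate prior·likelihood by source: [1] prior 0.333333, lik 0.204, product 0.06800; [2] prior 0.333333, lik 0.141, product 0.04700; [3] prior 0.333333, lik 0.241, product 0.08033.
Normalizing constant = 0.19533; the posterior for Machine 3 is its product over the sum, 0.08033/0.19533 = 0.411.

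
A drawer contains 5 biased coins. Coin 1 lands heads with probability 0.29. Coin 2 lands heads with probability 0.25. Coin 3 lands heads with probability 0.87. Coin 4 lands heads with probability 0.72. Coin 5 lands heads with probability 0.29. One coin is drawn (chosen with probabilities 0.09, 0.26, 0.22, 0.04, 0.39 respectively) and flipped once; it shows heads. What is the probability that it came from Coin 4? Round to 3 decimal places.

Posterior probability ≈ 0.068

P(heads|C1) = 0.29; P(heads|C2) = 0.25; P(heads|C3) = 0.87; P(heads|C4) = 0.72; P(heads|C5) = 0.29.
Prior × likelihood for each source: 0.09·0.29=0.02610, 0.26·0.25=0.06500, 0.22·0.87=0.1914, 0.04·0.72=0.02880, 0.39·0.29=0.1131. Summing gives P(heads) = 0.42440.
P(Coin 4 | heads) = 0.02880 / 0.42440 = 0.068.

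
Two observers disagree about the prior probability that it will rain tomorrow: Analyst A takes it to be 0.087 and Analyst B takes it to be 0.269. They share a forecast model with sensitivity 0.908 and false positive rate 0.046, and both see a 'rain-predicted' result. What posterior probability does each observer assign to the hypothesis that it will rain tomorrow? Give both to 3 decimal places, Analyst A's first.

The likelihood ratio for a 'rain-predicted' result is 0.908/0.046 = 19.739.
Analyst A: prior odds 0.087/0.913 = 0.095290; posterior odds 1.8809; posterior probability 0.653.
Analyst B: prior odds 0.269/0.731 = 0.36799; posterior odds 7.2638; posterior probability 0.879.

Analyst A: 0.653; Analyst B: 0.879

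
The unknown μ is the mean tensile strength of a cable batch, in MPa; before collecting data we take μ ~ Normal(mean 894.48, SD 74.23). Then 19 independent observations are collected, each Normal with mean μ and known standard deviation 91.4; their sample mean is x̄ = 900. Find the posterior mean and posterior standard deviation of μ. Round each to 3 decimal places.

Posterior mean ≈ 899.592; posterior SD ≈ 20.179

With known σ, the Normal prior is conjugate. Weight on the data is w = (n/σ²)/(n/σ² + 1/τ₀²) = 0.00227437/(0.00227437+0.00018149) = 0.92610.
Posterior mean = w·x̄ + (1−w)·μ₀ = 0.92610·900 + 0.073899·894.48 = 899.592. Posterior variance = 1/(0.00227437+0.00018149) = 407.190, so SD = 20.179.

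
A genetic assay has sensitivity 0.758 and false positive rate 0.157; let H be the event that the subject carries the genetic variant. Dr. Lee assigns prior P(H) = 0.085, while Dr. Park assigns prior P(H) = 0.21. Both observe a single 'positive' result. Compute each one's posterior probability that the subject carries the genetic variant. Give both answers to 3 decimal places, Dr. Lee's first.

Dr. Lee: 0.310; Dr. Park: 0.562

The likelihood ratio for a 'positive' result is 0.758/0.157 = 4.8280.
Dr. Lee: prior odds 0.085/0.915 = 0.092896; posterior odds 0.44851; posterior probability 0.310.
Dr. Park: prior odds 0.21/0.79 = 0.26582; posterior odds 1.2834; posterior probability 0.562.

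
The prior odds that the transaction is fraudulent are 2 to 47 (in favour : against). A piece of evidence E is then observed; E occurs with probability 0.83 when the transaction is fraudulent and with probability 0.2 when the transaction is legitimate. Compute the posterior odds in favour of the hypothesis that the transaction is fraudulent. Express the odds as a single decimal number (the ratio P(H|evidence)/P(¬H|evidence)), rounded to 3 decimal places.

Prior odds = 2/47 = 0.042553. In log-odds, ln(0.042553) = -3.1570.
Add log likelihood ratio: ln(4.1500) = 1.4231.
Posterior log-odds = -1.7339, so posterior odds = exp(-1.7339) = 0.17660.

Posterior odds ≈ 0.177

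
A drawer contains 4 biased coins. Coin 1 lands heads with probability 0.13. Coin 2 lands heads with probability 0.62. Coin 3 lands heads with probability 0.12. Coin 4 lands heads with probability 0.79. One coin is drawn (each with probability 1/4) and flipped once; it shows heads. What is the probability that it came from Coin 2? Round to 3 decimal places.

Tabulate prior·likelihood by source: [1] prior 0.25, lik 0.13, product 0.03250; [2] prior 0.25, lik 0.62, product 0.1550; [3] prior 0.25, lik 0.12, product 0.03000; [4] prior 0.25, lik 0.79, product 0.1975.
Normalizing constant = 0.41500; the posterior for Coin 2 is its product over the sum, 0.1550/0.41500 = 0.373.

Posterior probability ≈ 0.373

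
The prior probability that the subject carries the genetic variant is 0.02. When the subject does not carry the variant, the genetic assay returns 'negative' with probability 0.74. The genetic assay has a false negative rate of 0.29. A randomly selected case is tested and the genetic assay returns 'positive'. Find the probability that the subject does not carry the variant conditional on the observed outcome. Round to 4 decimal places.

P(¬H | E) ≈ 0.9472

Write H for 'the subject carries the genetic variant'. Prior odds H:¬H = 0.02/0.98 = 0.020408. For the 'positive' outcome, the likelihood ratio is 0.71/0.26 = 2.7308.
Posterior odds = 0.020408 × 2.7308 = 0.055730, so P(H|E) = 0.055730/(1+0.055730) = 0.0528. Then P(¬H|E) = 1 − 0.0528 = 0.9472.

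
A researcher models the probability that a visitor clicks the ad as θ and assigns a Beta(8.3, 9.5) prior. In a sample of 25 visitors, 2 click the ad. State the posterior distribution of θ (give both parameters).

Posterior: Beta(10.3, 32.5)

The binomial likelihood is conjugate to the Beta prior: with 2 successes and 23 failures, the posterior is Beta(8.3+2, 9.5+23) = Beta(10.3, 32.5).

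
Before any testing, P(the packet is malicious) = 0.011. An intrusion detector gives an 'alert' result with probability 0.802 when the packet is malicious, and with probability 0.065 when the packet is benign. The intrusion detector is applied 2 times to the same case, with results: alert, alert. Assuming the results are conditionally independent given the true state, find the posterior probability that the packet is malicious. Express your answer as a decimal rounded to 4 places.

Posterior P(H) ≈ 0.6287

With H the event that the packet is malicious, the joint likelihood of the observed sequence is P(data|H) = 0.802·0.802 = 0.64320 and P(data|¬H) = 0.065·0.065 = 0.0042250.
Bayes: P(H|data) = 0.011·0.64320 / (0.011·0.64320 + 0.989·0.0042250) = 0.0070752/0.011254 = 0.6287.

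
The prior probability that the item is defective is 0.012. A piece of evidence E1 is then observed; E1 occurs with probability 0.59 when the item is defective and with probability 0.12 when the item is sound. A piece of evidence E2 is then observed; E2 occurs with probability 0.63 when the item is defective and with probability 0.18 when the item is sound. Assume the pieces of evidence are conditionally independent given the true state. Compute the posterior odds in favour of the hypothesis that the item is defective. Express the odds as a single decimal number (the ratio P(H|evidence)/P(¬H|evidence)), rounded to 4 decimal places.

Prior odds = 0.012/(1−0.012) = 0.012146. In log-odds, ln(0.012146) = -4.4108.
Add log likelihood ratios: ln(4.9167) + ln(3.5000) = 2.8454.
Posterior log-odds = -1.5654, so posterior odds = exp(-1.5654) = 0.20901.

Posterior odds ≈ 0.2090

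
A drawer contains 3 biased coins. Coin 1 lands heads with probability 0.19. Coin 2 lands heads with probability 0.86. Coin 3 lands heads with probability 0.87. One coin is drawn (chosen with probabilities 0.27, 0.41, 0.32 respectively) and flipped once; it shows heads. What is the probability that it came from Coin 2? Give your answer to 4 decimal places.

Posterior probability ≈ 0.5168

P(heads|C1) = 0.19; P(heads|C2) = 0.86; P(heads|C3) = 0.87.
Prior × likelihood for each source: 0.27·0.19=0.05130, 0.41·0.86=0.3526, 0.32·0.87=0.2784. Summing gives P(heads) = 0.68230.
P(Coin 2 | heads) = 0.3526 / 0.68230 = 0.5168.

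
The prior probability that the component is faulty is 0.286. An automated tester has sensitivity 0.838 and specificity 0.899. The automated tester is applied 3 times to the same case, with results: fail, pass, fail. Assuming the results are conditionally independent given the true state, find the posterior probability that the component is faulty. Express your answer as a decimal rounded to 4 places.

Posterior P(H) ≈ 0.8325

Let H be the event that the component is faulty; start with P(H) = 0.286. P('fail'|H) = 0.838, P('fail'|¬H) = 0.101.
Update on result 1 ('fail'): P(H) ← 0.838·0.2860 / (0.838·0.2860 + 0.101·0.7140) = 0.23967/0.31178 = 0.7687.
Update on result 2 ('pass'): P(H) ← 0.162·0.7687 / (0.162·0.7687 + 0.899·0.2313) = 0.12453/0.33247 = 0.3746.
Update on result 3 ('fail'): P(H) ← 0.838·0.3746 / (0.838·0.3746 + 0.101·0.6254) = 0.31389/0.37705 = 0.8325.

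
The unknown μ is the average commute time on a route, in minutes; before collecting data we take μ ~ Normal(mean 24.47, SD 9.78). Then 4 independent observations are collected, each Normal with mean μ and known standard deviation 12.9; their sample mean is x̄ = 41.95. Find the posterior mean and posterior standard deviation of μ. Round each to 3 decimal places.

With known σ, the Normal prior is conjugate. Weight on the data is w = (n/σ²)/(n/σ² + 1/τ₀²) = 0.0240370/(0.0240370+0.0104550) = 0.69689.
Posterior mean = w·x̄ + (1−w)·μ₀ = 0.69689·41.95 + 0.30311·24.47 = 36.652. Posterior variance = 1/(0.0240370+0.0104550) = 28.9923, so SD = 5.384.

Posterior mean ≈ 36.652; posterior SD ≈ 5.384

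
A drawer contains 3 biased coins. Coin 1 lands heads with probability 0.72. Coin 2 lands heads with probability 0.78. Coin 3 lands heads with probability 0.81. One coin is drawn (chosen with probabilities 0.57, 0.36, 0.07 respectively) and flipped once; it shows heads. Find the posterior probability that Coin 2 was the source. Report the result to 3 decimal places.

Posterior probability ≈ 0.375

Tabulate prior·likelihood by source: [1] prior 0.57, lik 0.72, product 0.4104; [2] prior 0.36, lik 0.78, product 0.2808; [3] prior 0.07, lik 0.81, product 0.05670.
Normalizing constant = 0.74790; the posterior for Coin 2 is its product over the sum, 0.2808/0.74790 = 0.375.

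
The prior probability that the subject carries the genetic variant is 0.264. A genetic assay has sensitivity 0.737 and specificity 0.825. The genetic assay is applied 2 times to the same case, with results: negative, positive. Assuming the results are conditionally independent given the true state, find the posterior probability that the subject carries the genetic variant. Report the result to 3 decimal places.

Posterior P(H) ≈ 0.325

Let H be the event that the subject carries the genetic variant; start with P(H) = 0.264. P('positive'|H) = 0.737, P('positive'|¬H) = 0.175.
Update on result 1 ('negative'): P(H) ← 0.263·0.2640 / (0.263·0.2640 + 0.825·0.7360) = 0.069432/0.67663 = 0.1026.
Update on result 2 ('positive'): P(H) ← 0.737·0.1026 / (0.737·0.1026 + 0.175·0.8974) = 0.075627/0.23267 = 0.3250.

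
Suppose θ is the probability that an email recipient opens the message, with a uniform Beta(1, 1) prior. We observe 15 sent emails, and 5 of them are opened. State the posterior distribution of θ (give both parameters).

Posterior: Beta(6, 11)

The binomial likelihood is conjugate to the Beta prior: with 5 successes and 10 failures, the posterior is Beta(1+5, 1+10) = Beta(6, 11).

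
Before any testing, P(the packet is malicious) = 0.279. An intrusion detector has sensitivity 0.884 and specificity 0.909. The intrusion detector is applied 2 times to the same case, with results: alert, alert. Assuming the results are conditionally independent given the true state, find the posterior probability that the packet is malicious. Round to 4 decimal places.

With H the event that the packet is malicious, the joint likelihood of the observed sequence is P(data|H) = 0.884·0.884 = 0.78146 and P(data|¬H) = 0.091·0.091 = 0.0082810.
Bayes: P(H|data) = 0.279·0.78146 / (0.279·0.78146 + 0.721·0.0082810) = 0.21803/0.22400 = 0.9733.

Posterior P(H) ≈ 0.9733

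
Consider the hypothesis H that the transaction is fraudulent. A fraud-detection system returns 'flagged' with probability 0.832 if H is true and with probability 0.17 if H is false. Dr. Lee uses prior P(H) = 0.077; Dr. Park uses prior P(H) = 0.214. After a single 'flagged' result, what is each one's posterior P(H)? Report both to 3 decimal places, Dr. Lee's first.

P('+'|H) = 0.832, P('+'|¬H) = 0.17.
Dr. Lee: numerator 0.832·0.077 = 0.064064; evidence = 0.064064+0.17·0.923 = 0.22097; posterior = 0.290.
Dr. Park: numerator 0.832·0.214 = 0.17805; evidence = 0.17805+0.17·0.786 = 0.31167; posterior = 0.571.

Dr. Lee: 0.290; Dr. Park: 0.571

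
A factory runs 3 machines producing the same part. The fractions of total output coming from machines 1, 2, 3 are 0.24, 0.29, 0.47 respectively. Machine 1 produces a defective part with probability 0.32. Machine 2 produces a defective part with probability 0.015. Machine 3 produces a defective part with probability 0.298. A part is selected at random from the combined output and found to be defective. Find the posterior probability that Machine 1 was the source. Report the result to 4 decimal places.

Posterior probability ≈ 0.3472

P(defective|M1) = 0.32; P(defective|M2) = 0.015; P(defective|M3) = 0.298.
Prior × likelihood for each source: 0.24·0.32=0.07680, 0.29·0.015=0.004350, 0.47·0.298=0.1401. Summing gives P(defective) = 0.22121.
P(Machine 1 | defective) = 0.07680 / 0.22121 = 0.3472.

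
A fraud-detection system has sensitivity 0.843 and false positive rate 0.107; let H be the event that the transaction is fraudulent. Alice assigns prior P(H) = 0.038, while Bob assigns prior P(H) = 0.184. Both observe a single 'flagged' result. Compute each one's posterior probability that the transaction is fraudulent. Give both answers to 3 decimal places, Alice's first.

P('+'|H) = 0.843, P('+'|¬H) = 0.107.
Alice: numerator 0.843·0.038 = 0.032034; evidence = 0.032034+0.107·0.962 = 0.13497; posterior = 0.237.
Bob: numerator 0.843·0.184 = 0.15511; evidence = 0.15511+0.107·0.816 = 0.24242; posterior = 0.640.

Alice: 0.237; Bob: 0.640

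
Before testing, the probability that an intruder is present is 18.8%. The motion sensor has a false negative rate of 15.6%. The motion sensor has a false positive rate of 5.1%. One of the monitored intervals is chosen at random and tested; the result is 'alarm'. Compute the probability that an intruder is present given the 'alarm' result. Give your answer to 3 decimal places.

Let H be the event that an intruder is present. P(H) = 0.188, so P(¬H) = 0.812. With E the 'alarm' result, P(E|H) = 0.844 and P(E|¬H) = 0.051.
P(E) = 0.844·0.188 + 0.051·0.812 = 0.15867 + 0.041412 = 0.20008.
By Bayes' theorem, P(H|E) = 0.15867 / 0.20008 = 0.793.

P(H | E) ≈ 0.793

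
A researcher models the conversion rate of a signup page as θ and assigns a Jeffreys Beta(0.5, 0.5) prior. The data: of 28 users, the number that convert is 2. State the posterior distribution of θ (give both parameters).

Posterior: Beta(2.5, 26.5)

The binomial likelihood is conjugate to the Beta prior: with 2 successes and 26 failures, the posterior is Beta(0.5+2, 0.5+26) = Beta(2.5, 26.5).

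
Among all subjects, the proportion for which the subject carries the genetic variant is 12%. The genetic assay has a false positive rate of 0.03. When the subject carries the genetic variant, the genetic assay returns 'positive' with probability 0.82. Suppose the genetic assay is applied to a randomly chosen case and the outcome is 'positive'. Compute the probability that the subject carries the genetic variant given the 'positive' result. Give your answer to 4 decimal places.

P(H | E) ≈ 0.7885

Write H for 'the subject carries the genetic variant'. Prior odds H:¬H = 0.12/0.88 = 0.13636. For the 'positive' outcome, the likelihood ratio is 0.82/0.03 = 27.333.
Posterior odds = 0.13636 × 27.333 = 3.7273, so P(H|E) = 3.7273/(1+3.7273) = 0.7885.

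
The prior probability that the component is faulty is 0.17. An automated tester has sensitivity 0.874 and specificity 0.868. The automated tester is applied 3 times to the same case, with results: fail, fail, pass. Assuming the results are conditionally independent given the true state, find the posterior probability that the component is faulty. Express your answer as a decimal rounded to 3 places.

Posterior P(H) ≈ 0.566

With H the event that the component is faulty, the joint likelihood of the observed sequence is P(data|H) = 0.874·0.874·0.126 = 0.096248 and P(data|¬H) = 0.132·0.132·0.868 = 0.015124.
Bayes: P(H|data) = 0.17·0.096248 / (0.17·0.096248 + 0.83·0.015124) = 0.016362/0.028915 = 0.5659.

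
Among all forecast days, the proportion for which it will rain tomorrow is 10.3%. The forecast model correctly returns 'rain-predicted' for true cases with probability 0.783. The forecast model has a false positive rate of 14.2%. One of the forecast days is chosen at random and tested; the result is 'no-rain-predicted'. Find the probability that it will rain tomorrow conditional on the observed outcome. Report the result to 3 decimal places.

P(H | E) ≈ 0.028

Let H be the event that it will rain tomorrow. P(H) = 0.103, so P(¬H) = 0.897. With E the 'no-rain-predicted' result, P(E|H) = 0.217 and P(E|¬H) = 0.858.
P(E) = 0.217·0.103 + 0.858·0.897 = 0.022351 + 0.76963 = 0.79198.
By Bayes' theorem, P(H|E) = 0.022351 / 0.79198 = 0.028.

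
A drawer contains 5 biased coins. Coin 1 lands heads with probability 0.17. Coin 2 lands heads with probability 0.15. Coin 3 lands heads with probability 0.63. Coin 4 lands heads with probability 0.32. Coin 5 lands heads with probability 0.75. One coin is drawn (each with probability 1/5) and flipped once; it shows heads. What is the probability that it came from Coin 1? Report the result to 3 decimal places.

Posterior probability ≈ 0.084

P(heads|C1) = 0.17; P(heads|C2) = 0.15; P(heads|C3) = 0.63; P(heads|C4) = 0.32; P(heads|C5) = 0.75.
Prior × likelihood for each source: 0.2·0.17=0.03400, 0.2·0.15=0.03000, 0.2·0.63=0.1260, 0.2·0.32=0.06400, 0.2·0.75=0.1500. Summing gives P(heads) = 0.40400.
P(Coin 1 | heads) = 0.03400 / 0.40400 = 0.084.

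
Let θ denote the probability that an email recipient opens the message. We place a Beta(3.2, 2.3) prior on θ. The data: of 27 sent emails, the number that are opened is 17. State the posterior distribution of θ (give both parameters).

Posterior: Beta(20.2, 12.3)

The binomial likelihood is conjugate to the Beta prior: with 17 successes and 10 failures, the posterior is Beta(3.2+17, 2.3+10) = Beta(20.2, 12.3).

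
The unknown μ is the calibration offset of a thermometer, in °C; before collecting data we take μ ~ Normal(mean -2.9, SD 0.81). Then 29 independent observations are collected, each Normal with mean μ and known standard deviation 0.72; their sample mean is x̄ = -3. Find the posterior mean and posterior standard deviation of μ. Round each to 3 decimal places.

Posterior mean ≈ -2.997; posterior SD ≈ 0.132

Prior precision 1/τ₀² = 1/0.81² = 1.52416; data precision n/σ² = 29/0.72² = 55.9414.
Posterior precision = 1.52416 + 55.9414 = 57.4655, giving posterior SD = 1/√57.4655 = 0.132.
Posterior mean = (1.52416·-2.9 + 55.9414·-3) / 57.4655 = -2.997.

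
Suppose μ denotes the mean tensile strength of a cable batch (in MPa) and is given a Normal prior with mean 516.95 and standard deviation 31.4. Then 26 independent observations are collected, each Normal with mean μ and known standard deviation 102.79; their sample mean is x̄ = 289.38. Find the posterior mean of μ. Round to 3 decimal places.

Posterior mean ≈ 355.800

With known σ, the Normal prior is conjugate. Weight on the data is w = (n/σ²)/(n/σ² + 1/τ₀²) = 0.00246077/(0.00246077+0.00101424) = 0.70813.
Posterior mean = w·x̄ + (1−w)·μ₀ = 0.70813·289.38 + 0.29187·516.95 = 355.800.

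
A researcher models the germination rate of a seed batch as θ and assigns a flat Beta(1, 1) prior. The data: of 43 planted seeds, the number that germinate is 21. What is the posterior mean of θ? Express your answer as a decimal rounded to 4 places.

The binomial likelihood is conjugate to the Beta prior: with 21 successes and 22 failures, the posterior is Beta(1+21, 1+22) = Beta(22, 23).
Posterior mean = α/(α+β) = 22/45 = 0.4889.

Posterior mean ≈ 0.4889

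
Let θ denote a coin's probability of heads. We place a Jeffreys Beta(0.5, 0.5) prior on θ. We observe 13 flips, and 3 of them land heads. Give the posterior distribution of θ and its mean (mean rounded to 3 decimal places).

Posterior: Beta(3.5, 10.5); mean ≈ 0.250

The binomial likelihood is conjugate to the Beta prior: with 3 successes and 10 failures, the posterior is Beta(0.5+3, 0.5+10) = Beta(3.5, 10.5).
Posterior mean = α/(α+β) = 3.5/14 = 0.250.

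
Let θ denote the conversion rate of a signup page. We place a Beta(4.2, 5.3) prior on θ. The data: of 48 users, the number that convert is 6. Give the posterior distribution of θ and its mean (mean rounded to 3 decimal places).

Observing 6 successes and 42 failures updates Beta(4.2, 5.3) by adding the success and failure counts to the two shape parameters: α = 4.2+6 = 10.2, β = 5.3+42 = 47.3.
E[θ | data] = 10.2/(10.2+47.3) = 0.177.

Posterior: Beta(10.2, 47.3); mean ≈ 0.177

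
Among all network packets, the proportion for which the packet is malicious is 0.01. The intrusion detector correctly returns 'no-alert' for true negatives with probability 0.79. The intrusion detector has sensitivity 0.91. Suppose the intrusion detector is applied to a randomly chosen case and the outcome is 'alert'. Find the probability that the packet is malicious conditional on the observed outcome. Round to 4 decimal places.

P(H | E) ≈ 0.0419

Let H be the event that the packet is malicious. P(H) = 0.01, so P(¬H) = 0.99. With E the 'alert' result, P(E|H) = 0.91 and P(E|¬H) = 0.21.
P(E) = 0.91·0.01 + 0.21·0.99 = 0.0091000 + 0.20790 = 0.21700.
By Bayes' theorem, P(H|E) = 0.0091000 / 0.21700 = 0.0419.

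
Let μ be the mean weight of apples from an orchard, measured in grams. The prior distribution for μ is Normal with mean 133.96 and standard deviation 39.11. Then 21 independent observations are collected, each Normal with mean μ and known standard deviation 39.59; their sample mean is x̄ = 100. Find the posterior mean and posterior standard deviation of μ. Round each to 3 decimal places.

Prior precision 1/τ₀² = 1/39.11² = 0.00065377; data precision n/σ² = 21/39.59² = 0.0133983.
Posterior precision = 0.00065377 + 0.0133983 = 0.0140520, giving posterior SD = 1/√0.0140520 = 8.436.
Posterior mean = (0.00065377·133.96 + 0.0133983·100) / 0.0140520 = 101.580.

Posterior mean ≈ 101.580; posterior SD ≈ 8.436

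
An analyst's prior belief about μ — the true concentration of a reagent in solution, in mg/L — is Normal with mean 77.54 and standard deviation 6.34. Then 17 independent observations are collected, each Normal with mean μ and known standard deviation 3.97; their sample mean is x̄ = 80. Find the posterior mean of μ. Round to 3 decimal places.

Prior precision 1/τ₀² = 1/6.34² = 0.0248783; data precision n/σ² = 17/3.97² = 1.07862.
Posterior precision = 0.0248783 + 1.07862 = 1.10350.
Posterior mean = (0.0248783·77.54 + 1.07862·80) / 1.10350 = 79.945.

Posterior mean ≈ 79.945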